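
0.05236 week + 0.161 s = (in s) 3.167e+04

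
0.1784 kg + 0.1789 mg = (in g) 178.4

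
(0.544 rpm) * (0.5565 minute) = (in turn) 0.3027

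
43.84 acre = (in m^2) 1.774e+05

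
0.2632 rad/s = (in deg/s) 15.08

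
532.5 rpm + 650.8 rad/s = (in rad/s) 706.6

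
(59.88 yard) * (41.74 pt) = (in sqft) 8.678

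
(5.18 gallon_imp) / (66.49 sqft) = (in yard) 0.004169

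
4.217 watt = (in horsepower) 0.005655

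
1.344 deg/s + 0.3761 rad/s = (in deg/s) 22.89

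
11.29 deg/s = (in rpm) 1.882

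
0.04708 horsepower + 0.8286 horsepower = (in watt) 653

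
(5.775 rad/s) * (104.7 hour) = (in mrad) 2.177e+09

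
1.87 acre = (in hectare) 0.7568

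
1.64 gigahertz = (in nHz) 1.64e+18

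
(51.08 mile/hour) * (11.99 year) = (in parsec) 2.798e-07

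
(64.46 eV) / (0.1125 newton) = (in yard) 1.004e-16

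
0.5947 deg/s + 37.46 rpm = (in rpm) 37.56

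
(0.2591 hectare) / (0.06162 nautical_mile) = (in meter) 22.7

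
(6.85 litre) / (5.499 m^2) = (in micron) 1246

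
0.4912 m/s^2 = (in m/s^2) 0.4912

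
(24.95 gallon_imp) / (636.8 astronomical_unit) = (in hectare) 1.191e-19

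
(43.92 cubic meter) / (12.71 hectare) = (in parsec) 1.12e-20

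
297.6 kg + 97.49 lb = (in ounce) 1.206e+04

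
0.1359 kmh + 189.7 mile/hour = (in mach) 0.2492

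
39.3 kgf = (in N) 385.4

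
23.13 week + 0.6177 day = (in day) 162.5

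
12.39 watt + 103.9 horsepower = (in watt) 7.749e+04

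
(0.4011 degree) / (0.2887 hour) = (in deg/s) 0.0003859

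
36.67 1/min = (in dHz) 6.112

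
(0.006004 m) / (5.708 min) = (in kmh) 6.311e-05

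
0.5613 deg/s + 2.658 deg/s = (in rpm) 0.5366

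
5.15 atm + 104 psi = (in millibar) 1.239e+04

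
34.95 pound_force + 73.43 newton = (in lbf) 51.46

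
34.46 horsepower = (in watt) 2.57e+04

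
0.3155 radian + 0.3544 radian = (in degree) 38.38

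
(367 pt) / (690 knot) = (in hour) 1.013e-07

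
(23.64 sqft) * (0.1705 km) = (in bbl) 2355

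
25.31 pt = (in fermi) 8.929e+12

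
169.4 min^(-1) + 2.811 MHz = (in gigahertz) 0.002811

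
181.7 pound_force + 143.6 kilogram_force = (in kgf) 226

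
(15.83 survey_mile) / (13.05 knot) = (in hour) 1.054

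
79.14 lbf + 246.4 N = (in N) 598.4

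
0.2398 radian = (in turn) 0.03817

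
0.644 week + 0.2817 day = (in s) 4.138e+05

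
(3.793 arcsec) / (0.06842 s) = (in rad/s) 0.0002688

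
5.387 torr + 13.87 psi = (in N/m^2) 9.635e+04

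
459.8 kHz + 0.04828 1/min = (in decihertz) 4.598e+06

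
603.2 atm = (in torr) 4.584e+05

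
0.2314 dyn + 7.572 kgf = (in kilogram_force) 7.572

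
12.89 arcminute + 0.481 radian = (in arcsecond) 9.999e+04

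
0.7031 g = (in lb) 0.00155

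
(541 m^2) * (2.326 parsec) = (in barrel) 2.442e+20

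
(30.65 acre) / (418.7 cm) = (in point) 8.397e+07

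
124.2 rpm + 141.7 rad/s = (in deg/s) 8864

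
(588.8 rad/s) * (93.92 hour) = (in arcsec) 4.106e+13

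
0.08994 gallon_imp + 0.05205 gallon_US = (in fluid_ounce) 20.49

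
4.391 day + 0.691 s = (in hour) 105.4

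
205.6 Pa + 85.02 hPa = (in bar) 0.08708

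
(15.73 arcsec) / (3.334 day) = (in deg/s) 1.517e-08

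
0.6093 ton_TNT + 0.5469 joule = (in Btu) 2.416e+06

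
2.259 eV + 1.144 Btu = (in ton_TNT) 2.885e-07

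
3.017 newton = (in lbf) 0.6782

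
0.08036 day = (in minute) 115.7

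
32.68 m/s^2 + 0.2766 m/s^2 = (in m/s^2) 32.96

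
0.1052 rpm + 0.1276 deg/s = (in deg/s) 0.7588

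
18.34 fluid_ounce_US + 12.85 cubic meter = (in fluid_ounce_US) 4.345e+05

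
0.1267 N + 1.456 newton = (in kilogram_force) 0.1614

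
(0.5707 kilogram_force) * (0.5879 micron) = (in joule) 3.29e-06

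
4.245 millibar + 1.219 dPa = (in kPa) 0.4246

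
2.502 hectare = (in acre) 6.183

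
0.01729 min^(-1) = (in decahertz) 2.882e-05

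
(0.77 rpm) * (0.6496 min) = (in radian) 3.143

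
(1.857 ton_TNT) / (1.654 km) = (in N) 4.698e+06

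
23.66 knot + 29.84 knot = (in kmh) 99.08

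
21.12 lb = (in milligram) 9.58e+06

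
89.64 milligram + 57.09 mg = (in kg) 0.0001467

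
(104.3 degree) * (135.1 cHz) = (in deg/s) 140.9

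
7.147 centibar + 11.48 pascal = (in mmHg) 53.69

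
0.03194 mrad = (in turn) 5.083e-06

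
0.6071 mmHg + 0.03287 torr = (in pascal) 85.32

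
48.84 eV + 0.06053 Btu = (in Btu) 0.06053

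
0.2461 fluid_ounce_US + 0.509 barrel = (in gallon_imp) 17.8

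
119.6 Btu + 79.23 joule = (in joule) 1.263e+05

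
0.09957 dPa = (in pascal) 0.009957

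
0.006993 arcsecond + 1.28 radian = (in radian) 1.28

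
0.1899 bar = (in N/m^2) 1.899e+04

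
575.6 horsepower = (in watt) 4.292e+05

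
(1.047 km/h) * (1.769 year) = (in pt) 4.599e+10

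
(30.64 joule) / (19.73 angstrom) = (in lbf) 3.491e+09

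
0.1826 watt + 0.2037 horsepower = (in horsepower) 0.2039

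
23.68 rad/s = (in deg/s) 1357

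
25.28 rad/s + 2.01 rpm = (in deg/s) 1460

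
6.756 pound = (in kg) 3.064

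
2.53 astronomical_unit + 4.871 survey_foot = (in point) 1.073e+15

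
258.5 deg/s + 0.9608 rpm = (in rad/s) 4.612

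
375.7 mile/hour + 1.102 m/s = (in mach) 0.4965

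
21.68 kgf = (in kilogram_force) 21.68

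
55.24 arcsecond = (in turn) 4.262e-05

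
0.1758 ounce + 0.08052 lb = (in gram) 41.51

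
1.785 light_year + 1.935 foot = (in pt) 4.787e+19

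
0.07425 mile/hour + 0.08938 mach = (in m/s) 30.47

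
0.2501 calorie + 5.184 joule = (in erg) 6.23e+07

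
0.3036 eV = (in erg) 4.864e-13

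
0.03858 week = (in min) 388.9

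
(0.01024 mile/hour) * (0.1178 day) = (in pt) 1.321e+05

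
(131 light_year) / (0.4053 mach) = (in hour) 2.495e+12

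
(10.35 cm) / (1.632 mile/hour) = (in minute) 0.002364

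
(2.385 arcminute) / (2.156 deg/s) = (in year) 5.846e-10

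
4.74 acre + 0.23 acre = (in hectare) 2.011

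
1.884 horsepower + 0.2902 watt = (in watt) 1405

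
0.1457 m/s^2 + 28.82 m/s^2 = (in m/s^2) 28.97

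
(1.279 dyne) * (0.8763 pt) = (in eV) 2.468e+10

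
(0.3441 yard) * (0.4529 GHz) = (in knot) 2.77e+08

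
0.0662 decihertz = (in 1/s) 0.00662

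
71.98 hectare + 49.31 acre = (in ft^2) 9.896e+06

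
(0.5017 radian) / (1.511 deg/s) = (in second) 19.02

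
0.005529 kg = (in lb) 0.01219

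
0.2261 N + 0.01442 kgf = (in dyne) 3.675e+04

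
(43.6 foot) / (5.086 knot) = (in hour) 0.001411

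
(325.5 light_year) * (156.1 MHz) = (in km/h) 1.731e+27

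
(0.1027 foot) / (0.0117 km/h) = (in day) 0.0001115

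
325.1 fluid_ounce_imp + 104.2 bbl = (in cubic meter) 16.58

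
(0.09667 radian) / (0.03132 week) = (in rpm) 4.873e-05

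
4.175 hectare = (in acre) 10.32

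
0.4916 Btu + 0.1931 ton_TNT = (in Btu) 7.658e+05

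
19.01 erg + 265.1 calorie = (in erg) 1.109e+10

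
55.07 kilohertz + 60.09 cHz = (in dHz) 5.507e+05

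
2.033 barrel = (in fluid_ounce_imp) 1.138e+04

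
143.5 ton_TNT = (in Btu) 5.691e+08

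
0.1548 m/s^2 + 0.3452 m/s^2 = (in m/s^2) 0.5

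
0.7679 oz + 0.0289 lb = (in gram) 34.88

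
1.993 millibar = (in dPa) 1993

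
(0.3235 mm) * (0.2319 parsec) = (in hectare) 2.315e+08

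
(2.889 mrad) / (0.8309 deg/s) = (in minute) 0.00332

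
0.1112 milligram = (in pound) 2.452e-07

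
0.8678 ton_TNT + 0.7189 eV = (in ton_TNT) 0.8678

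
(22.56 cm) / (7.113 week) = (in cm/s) 5.244e-06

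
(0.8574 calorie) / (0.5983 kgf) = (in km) 0.0006114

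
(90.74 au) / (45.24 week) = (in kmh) 1.786e+06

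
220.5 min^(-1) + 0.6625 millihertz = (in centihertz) 367.6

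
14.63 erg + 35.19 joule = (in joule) 35.19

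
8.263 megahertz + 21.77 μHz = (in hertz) 8.263e+06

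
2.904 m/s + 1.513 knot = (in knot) 7.158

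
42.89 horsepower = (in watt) 3.198e+04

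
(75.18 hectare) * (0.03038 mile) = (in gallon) 9.71e+09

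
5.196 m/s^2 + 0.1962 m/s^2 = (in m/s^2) 5.392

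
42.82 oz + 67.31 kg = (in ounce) 2417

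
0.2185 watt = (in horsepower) 0.000293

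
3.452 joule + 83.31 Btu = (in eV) 5.486e+23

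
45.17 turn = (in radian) 283.8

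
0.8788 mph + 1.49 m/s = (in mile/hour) 4.212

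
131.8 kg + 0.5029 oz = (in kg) 131.8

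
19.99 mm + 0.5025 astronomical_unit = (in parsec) 2.436e-06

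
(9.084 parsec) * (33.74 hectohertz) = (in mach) 2.778e+18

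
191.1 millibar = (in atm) 0.1886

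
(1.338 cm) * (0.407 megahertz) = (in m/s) 5446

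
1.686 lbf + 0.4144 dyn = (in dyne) 7.5e+05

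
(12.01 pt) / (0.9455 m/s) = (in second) 0.004481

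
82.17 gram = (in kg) 0.08217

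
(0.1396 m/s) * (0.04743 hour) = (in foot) 78.2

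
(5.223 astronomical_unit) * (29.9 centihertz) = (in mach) 6.861e+08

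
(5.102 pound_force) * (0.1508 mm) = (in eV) 2.136e+16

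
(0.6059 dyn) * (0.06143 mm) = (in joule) 3.722e-10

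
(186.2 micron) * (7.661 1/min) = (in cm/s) 0.002377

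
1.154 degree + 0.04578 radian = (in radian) 0.06592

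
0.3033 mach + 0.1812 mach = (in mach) 0.4845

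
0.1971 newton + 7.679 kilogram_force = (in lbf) 16.97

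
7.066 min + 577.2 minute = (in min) 584.3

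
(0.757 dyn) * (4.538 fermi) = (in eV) 0.2144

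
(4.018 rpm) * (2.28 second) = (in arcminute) 3298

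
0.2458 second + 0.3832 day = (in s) 3.311e+04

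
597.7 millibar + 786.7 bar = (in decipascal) 7.873e+08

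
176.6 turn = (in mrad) 1.11e+06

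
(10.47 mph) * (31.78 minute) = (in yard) 9760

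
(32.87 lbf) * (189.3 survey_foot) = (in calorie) 2016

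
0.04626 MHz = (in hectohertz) 462.6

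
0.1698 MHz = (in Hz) 1.698e+05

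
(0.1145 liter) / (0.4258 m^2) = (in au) 1.798e-15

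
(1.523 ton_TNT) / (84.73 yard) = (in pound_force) 1.849e+07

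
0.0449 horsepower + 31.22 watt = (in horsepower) 0.08677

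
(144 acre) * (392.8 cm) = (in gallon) 6.047e+08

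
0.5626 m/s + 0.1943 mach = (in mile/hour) 149.3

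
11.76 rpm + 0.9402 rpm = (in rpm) 12.7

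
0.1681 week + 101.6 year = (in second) 3.204e+09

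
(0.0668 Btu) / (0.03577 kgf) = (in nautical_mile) 0.1085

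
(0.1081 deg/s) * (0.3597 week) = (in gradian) 2.613e+04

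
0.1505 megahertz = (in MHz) 0.1505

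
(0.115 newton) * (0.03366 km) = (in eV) 2.416e+19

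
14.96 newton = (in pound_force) 3.363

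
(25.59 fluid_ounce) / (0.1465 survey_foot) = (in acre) 4.188e-06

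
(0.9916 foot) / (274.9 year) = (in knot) 6.777e-11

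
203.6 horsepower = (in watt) 1.518e+05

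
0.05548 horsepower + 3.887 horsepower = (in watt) 2940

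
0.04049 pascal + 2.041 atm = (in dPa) 2.068e+06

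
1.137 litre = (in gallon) 0.3004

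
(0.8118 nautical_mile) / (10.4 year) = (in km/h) 1.65e-05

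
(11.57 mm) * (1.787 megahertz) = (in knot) 4.019e+04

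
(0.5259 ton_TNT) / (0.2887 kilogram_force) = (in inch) 3.06e+10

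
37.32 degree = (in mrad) 651.4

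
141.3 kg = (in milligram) 1.413e+08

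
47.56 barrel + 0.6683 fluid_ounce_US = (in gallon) 1998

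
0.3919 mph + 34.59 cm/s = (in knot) 1.013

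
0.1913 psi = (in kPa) 1.319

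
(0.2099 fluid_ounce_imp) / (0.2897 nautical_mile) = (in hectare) 1.112e-12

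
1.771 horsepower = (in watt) 1321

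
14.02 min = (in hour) 0.2337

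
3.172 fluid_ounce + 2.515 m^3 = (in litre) 2515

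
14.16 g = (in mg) 1.416e+04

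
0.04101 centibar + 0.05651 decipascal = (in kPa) 0.04102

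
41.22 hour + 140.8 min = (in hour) 43.57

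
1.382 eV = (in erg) 2.214e-12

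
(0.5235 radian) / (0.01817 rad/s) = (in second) 28.81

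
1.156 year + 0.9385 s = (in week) 60.28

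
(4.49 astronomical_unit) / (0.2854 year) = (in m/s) 7.463e+04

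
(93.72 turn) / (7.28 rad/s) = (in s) 80.89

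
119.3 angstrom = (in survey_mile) 7.413e-12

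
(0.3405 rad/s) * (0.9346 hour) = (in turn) 182.3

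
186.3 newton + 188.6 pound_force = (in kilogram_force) 104.5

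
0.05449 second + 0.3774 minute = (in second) 22.7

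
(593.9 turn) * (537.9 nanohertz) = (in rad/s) 0.002007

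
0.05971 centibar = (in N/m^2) 59.71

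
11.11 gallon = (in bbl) 0.2645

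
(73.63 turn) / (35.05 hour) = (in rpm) 0.03501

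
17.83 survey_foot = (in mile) 0.003377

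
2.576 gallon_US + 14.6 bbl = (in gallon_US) 615.8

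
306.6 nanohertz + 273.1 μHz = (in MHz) 2.734e-10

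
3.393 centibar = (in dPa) 3.393e+04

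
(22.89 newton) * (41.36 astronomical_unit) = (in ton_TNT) 3.385e+04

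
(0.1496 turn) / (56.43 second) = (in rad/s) 0.01666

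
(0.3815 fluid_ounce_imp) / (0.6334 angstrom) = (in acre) 42.29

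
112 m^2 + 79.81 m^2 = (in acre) 0.0474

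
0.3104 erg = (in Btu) 2.942e-11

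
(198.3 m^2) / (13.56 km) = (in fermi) 1.462e+13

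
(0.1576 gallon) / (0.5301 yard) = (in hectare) 1.231e-07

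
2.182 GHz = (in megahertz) 2182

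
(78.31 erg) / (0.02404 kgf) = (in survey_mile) 2.064e-08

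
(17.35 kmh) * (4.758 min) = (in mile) 0.8549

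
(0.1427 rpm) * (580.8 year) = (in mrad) 2.737e+11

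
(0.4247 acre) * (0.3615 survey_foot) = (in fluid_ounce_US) 6.404e+06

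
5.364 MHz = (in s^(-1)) 5.364e+06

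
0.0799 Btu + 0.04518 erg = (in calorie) 20.15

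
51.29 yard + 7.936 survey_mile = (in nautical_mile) 6.922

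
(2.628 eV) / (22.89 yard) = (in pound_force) 4.522e-21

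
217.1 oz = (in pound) 13.57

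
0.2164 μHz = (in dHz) 2.164e-06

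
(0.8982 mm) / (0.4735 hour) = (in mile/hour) 1.179e-06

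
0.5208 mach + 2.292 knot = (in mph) 399.3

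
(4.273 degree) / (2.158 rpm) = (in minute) 0.0055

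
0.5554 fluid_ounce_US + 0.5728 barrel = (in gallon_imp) 20.04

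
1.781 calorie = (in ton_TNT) 1.781e-09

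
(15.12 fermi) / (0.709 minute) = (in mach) 1.044e-18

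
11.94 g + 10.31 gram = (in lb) 0.04905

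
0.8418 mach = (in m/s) 286.6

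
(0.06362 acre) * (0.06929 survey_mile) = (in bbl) 1.806e+05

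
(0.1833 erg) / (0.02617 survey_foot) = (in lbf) 5.166e-07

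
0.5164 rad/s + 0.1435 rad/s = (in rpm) 6.302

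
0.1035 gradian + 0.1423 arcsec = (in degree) 0.09319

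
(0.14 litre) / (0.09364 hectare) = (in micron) 0.1495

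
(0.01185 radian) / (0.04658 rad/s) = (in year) 8.067e-09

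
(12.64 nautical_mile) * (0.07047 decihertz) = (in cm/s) 1.65e+04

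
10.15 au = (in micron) 1.518e+18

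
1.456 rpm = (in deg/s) 8.736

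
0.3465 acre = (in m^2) 1402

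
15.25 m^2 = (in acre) 0.003768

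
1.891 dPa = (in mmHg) 0.001418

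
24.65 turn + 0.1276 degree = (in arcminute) 5.324e+05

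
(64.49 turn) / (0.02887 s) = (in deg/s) 8.042e+05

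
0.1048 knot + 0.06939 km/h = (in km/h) 0.2635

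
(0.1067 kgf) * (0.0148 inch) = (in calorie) 9.401e-05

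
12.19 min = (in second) 731.4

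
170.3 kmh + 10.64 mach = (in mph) 8210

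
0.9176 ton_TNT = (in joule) 3.839e+09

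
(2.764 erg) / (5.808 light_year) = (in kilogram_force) 5.129e-25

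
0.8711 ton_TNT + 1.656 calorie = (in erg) 3.645e+16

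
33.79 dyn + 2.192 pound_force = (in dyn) 9.751e+05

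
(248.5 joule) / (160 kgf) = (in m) 0.1584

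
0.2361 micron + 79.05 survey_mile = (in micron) 1.272e+11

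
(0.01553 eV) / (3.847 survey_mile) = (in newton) 4.019e-25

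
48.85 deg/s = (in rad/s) 0.8526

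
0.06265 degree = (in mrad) 1.093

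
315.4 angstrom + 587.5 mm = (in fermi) 5.875e+14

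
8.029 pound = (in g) 3642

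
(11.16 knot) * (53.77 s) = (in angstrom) 3.087e+12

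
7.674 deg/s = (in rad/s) 0.1339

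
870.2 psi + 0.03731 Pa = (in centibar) 6000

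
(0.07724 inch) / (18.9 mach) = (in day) 3.528e-12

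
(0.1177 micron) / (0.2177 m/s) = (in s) 5.407e-07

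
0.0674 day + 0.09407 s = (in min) 97.06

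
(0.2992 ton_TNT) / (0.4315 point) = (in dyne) 8.224e+17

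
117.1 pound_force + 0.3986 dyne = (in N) 520.9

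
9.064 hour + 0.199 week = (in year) 0.004851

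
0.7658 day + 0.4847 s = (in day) 0.7658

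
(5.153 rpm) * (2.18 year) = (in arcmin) 1.275e+11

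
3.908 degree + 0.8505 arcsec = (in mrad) 68.21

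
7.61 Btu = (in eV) 5.011e+22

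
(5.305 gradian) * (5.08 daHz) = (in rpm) 40.42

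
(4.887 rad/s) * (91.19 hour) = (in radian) 1.604e+06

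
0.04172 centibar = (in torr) 0.3129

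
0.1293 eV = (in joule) 2.072e-20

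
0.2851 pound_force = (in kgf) 0.1293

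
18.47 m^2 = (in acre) 0.004564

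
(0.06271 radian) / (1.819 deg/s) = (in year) 6.264e-08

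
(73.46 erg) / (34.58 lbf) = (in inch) 1.88e-06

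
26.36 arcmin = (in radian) 0.007668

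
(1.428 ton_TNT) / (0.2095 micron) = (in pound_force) 6.411e+15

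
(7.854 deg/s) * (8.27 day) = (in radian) 9.795e+04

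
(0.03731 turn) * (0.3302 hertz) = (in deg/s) 4.435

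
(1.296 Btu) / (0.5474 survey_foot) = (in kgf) 835.7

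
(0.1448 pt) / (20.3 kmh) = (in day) 1.048e-10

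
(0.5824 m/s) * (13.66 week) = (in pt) 1.364e+10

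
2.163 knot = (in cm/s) 111.3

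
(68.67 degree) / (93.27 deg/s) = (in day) 8.521e-06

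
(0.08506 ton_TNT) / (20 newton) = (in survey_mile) 1.106e+04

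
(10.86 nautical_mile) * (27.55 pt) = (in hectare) 0.01955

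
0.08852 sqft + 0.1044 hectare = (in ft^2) 1.124e+04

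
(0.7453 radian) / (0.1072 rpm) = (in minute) 1.107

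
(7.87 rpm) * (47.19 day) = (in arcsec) 6.931e+11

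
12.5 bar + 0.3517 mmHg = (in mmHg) 9376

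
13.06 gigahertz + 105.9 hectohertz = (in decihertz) 1.306e+11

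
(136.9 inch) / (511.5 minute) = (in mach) 3.328e-07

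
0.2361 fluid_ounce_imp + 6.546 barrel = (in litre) 1041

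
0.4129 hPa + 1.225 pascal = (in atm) 0.0004196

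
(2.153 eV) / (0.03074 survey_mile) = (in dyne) 6.973e-16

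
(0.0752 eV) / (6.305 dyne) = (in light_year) 2.02e-32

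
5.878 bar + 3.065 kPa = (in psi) 85.7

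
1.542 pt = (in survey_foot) 0.001785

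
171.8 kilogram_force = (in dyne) 1.685e+08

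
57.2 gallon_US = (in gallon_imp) 47.63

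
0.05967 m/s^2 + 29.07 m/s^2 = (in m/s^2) 29.13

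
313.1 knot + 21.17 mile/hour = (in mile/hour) 381.5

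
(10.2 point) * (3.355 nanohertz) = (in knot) 2.347e-11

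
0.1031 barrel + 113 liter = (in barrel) 0.8138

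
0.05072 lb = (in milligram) 2.301e+04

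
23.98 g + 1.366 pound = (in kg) 0.6436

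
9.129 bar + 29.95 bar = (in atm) 38.57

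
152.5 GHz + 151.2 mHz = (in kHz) 1.525e+08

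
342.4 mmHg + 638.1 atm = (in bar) 647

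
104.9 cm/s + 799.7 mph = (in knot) 697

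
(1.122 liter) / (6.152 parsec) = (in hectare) 5.911e-25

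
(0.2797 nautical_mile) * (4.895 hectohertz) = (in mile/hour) 5.672e+05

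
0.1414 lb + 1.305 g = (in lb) 0.1443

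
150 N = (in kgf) 15.3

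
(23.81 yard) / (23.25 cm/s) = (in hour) 0.02601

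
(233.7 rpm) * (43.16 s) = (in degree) 6.052e+04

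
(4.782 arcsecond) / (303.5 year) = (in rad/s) 2.422e-15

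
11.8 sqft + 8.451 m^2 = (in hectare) 0.0009547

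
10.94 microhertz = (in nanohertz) 1.094e+04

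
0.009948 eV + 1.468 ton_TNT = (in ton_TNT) 1.468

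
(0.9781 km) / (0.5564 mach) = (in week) 8.536e-06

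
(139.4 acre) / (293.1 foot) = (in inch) 2.486e+05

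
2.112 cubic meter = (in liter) 2112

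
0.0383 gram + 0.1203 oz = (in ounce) 0.1217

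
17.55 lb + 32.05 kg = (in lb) 88.21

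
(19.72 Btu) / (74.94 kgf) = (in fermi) 2.831e+16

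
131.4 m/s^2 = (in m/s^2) 131.4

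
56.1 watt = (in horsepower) 0.07523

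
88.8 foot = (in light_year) 2.861e-15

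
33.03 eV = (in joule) 5.292e-18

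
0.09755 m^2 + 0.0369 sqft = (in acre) 2.495e-05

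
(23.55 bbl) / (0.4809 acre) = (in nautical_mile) 1.039e-06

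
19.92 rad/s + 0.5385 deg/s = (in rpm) 190.3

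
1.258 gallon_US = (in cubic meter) 0.004762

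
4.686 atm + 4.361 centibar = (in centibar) 479.2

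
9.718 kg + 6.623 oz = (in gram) 9906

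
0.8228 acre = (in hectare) 0.333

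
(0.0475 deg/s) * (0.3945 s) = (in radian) 0.0003271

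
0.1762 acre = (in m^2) 713.1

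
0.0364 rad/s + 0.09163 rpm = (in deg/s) 2.635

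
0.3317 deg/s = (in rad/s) 0.005789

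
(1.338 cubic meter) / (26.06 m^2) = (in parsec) 1.664e-18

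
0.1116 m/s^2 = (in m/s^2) 0.1116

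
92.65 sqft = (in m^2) 8.607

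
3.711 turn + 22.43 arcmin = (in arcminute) 8.018e+04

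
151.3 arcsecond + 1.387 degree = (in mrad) 24.94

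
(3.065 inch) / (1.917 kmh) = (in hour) 4.061e-05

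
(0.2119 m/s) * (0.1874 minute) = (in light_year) 2.518e-16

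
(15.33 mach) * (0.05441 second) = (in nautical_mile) 0.1534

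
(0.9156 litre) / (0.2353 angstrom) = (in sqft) 4.188e+08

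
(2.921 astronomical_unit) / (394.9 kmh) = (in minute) 6.639e+07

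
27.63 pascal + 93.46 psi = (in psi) 93.46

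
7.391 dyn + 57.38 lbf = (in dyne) 2.552e+07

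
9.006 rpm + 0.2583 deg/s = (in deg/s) 54.29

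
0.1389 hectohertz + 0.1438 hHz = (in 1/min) 1696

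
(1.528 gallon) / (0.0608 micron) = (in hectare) 9.513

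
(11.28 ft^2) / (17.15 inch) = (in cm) 240.6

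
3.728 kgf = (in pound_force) 8.219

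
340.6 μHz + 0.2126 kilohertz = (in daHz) 21.26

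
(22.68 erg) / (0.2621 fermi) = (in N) 8.653e+09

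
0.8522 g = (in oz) 0.03006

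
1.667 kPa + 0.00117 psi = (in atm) 0.01653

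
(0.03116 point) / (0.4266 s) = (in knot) 5.009e-05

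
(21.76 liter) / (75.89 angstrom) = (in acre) 708.5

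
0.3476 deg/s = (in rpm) 0.05793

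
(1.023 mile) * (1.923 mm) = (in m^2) 3.166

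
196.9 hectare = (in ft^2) 2.119e+07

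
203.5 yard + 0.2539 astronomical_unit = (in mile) 2.36e+07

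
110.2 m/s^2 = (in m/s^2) 110.2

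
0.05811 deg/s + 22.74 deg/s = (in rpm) 3.8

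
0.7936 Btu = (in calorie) 200.1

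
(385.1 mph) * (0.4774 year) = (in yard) 2.834e+09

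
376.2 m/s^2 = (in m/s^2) 376.2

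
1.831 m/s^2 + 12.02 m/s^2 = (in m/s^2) 13.85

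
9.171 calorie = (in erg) 3.837e+08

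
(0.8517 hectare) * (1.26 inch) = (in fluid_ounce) 9.217e+06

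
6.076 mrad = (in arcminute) 20.89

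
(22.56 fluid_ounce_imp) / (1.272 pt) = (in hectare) 0.0001428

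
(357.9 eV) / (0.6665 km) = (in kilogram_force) 8.773e-21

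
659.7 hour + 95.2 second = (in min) 3.958e+04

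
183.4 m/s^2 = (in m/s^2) 183.4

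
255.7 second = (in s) 255.7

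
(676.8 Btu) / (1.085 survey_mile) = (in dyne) 4.089e+07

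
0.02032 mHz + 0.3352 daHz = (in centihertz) 335.2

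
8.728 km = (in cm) 8.728e+05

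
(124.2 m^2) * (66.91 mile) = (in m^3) 1.337e+07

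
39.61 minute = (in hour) 0.6602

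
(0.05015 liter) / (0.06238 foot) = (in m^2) 0.002638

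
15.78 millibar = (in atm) 0.01557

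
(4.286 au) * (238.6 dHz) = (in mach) 4.493e+10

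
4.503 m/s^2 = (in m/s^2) 4.503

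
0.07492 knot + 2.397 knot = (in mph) 2.845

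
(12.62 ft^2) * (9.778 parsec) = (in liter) 3.537e+20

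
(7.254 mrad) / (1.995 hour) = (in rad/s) 1.01e-06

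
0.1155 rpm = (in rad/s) 0.0121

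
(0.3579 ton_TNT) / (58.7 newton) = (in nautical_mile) 1.377e+04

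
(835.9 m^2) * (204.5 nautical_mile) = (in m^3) 3.166e+08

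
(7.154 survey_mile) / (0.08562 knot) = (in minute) 4356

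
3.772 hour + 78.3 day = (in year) 0.215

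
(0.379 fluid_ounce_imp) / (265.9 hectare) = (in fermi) 4050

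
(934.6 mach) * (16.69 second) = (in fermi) 5.311e+21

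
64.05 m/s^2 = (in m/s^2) 64.05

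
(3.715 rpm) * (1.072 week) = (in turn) 4.014e+04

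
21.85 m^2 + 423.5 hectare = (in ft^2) 4.559e+07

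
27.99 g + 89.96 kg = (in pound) 198.4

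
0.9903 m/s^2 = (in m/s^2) 0.9903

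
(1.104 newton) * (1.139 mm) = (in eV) 7.848e+15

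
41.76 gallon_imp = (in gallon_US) 50.15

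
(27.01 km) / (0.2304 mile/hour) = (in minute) 4371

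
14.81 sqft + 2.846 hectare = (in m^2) 2.846e+04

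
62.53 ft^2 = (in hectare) 0.0005809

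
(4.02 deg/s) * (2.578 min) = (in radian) 10.85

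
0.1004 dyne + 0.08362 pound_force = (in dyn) 3.72e+04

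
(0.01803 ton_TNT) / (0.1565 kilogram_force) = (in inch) 1.935e+09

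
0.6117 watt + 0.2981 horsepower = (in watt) 222.9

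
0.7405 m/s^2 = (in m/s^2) 0.7405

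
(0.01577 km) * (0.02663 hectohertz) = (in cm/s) 4200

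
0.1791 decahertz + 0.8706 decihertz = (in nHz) 1.878e+09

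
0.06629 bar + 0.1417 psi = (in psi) 1.103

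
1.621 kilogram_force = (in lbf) 3.574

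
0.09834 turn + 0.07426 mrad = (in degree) 35.41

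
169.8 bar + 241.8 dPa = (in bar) 169.8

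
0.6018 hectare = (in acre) 1.487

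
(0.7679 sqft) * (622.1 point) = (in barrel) 0.09848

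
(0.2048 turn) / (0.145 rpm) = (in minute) 1.412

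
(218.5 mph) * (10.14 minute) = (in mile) 36.93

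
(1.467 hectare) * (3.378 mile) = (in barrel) 5.016e+08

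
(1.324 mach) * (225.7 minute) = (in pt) 1.731e+10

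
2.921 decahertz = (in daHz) 2.921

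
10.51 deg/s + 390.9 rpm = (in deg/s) 2356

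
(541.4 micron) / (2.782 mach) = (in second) 5.715e-07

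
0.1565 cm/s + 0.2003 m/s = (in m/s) 0.2019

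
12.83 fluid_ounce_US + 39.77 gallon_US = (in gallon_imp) 33.2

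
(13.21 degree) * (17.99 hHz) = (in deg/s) 2.376e+04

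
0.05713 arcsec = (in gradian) 1.763e-05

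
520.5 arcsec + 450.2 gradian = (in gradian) 450.4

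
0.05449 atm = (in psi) 0.8008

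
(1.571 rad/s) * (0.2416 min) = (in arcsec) 4.697e+06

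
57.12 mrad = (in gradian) 3.636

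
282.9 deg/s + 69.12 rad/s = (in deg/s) 4243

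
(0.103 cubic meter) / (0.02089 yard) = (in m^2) 5.392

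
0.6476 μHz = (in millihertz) 0.0006476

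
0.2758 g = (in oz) 0.009729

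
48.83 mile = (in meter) 7.858e+04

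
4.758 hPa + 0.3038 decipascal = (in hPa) 4.758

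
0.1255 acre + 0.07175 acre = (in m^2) 798.2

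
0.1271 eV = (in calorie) 4.867e-21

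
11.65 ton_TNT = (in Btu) 4.62e+07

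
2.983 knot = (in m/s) 1.535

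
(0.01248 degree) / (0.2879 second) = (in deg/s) 0.04335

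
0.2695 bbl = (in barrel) 0.2695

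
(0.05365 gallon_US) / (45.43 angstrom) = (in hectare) 4.47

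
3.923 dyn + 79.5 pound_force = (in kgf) 36.06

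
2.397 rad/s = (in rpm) 22.89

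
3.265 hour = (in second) 1.175e+04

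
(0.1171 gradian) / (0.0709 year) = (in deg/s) 4.714e-08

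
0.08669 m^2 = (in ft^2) 0.9331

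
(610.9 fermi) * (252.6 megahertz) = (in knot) 0.0003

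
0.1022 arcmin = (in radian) 2.973e-05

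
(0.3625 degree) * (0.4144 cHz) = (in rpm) 0.0002504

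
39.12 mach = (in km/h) 4.795e+04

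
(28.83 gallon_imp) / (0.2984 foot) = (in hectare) 0.0001441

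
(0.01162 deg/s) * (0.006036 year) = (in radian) 38.6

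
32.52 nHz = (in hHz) 3.252e-10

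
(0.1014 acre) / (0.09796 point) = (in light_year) 1.255e-09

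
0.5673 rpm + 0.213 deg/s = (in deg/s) 3.617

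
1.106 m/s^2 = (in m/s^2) 1.106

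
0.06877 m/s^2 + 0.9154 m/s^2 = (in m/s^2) 0.9842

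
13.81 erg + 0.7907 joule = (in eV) 4.935e+18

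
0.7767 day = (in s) 6.711e+04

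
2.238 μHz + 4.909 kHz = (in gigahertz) 4.909e-06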